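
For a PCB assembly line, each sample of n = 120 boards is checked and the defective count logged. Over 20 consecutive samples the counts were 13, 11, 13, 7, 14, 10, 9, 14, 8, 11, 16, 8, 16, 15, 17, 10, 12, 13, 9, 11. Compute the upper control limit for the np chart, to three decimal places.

p̄ = Σdᵢ / (k·n) = 237 / (20 × 120) = 0.09875
UCL = np̄ + 3·√(np̄(1−p̄)) = 11.8500 + 3 × √(11.8500×0.90125) = 11.8500 + 3 × 3.2680 = 21.6540

21.654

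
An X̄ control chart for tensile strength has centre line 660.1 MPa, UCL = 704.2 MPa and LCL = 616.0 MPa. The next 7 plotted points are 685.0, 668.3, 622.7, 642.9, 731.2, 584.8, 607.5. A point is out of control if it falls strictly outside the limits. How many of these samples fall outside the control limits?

Compare each point to [616.0, 704.2]: sample 5 = 731.2 > UCL; sample 6 = 584.8 < LCL; sample 7 = 607.5 < LCL.

3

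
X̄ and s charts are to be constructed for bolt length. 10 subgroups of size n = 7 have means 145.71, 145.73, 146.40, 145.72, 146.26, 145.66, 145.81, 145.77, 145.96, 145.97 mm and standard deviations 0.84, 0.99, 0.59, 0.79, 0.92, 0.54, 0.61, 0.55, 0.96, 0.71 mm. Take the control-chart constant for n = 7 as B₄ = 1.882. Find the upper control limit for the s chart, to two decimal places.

s̄ = (0.84 + 0.99 + 0.59 + 0.79 + 0.92 + 0.54 + 0.61 + 0.55 + 0.96 + 0.71) / 10 = 0.7500
UCL_s = B₄·s̄ = 1.882 × 0.7500 = 1.4115

1.41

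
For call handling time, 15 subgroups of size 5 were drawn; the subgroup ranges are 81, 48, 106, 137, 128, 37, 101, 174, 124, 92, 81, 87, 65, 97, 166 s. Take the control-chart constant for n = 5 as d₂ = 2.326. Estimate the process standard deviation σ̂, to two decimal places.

43.68

R̄ = (81 + 48 + 106 + 137 + 128 + 37 + 101 + 174 + 124 + 92 + 81 + 87 + 65 + 97 + 166) / 15 = 101.6000
σ̂ = R̄ / d₂ = 101.6000 / 2.326 = 43.6801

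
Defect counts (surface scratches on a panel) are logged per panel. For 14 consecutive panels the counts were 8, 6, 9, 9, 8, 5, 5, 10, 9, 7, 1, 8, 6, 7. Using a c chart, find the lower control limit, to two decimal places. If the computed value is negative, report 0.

c̄ = (8 + 6 + 9 + 9 + 8 + 5 + 5 + 10 + 9 + 7 + 1 + 8 + 6 + 7) / 14 = 98 / 14 = 7.0000
LCL = c̄ − 3√c̄ = 7.0000 − 3 × 2.6458 = -0.9373 → 0 (cannot be negative)

0.00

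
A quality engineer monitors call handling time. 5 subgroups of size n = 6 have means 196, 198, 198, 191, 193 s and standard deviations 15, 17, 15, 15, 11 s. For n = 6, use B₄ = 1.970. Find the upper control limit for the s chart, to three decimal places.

28.762

s̄ = (15 + 17 + 15 + 15 + 11) / 5 = 14.6000
UCL_s = B₄·s̄ = 1.970 × 14.6000 = 28.7620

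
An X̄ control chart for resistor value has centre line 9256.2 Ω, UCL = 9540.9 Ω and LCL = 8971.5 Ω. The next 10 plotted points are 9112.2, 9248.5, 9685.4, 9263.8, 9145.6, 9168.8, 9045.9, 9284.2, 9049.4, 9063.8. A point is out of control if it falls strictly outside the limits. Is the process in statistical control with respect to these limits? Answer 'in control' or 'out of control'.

Compare each point to [8971.5, 9540.9]: sample 3 = 9685.4 > UCL.

out of control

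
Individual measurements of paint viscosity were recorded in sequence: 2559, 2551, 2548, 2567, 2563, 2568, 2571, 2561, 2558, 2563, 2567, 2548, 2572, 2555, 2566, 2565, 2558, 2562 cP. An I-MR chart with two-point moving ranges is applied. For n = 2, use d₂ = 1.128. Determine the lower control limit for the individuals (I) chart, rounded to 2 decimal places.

X̄ = (2559 + 2551 + 2548 + 2567 + 2563 + 2568 + 2571 + 2561 + 2558 + 2563 + 2567 + 2548 + 2572 + 2555 + 2566 + 2565 + 2558 + 2562) / 18 = 2561.2222
Moving ranges: 8, 3, 19, 4, 5, 3, 10, 3, 5, 4, 19, 24, 17, 11, 1, 7, 4; M̄R̄ = 147.0000 / 17 = 8.6471
LCL = X̄ − 3·M̄R̄/d₂ = 2561.2222 − 3 × 8.6471 / 1.128 = 2538.2247

2538.22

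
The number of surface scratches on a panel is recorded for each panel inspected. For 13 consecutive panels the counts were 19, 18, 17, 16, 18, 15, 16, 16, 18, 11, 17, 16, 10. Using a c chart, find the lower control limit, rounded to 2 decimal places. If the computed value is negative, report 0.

3.95

c̄ = (19 + 18 + 17 + 16 + 18 + 15 + 16 + 16 + 18 + 11 + 17 + 16 + 10) / 13 = 207 / 13 = 15.9231
LCL = c̄ − 3√c̄ = 15.9231 − 3 × 3.9904 = 3.9520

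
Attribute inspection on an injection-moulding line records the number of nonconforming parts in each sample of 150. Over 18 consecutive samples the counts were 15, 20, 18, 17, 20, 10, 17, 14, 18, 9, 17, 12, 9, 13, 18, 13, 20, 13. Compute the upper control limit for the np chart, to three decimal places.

26.244

p̄ = Σdᵢ / (k·n) = 273 / (18 × 150) = 0.10111
UCL = np̄ + 3·√(np̄(1−p̄)) = 15.1667 + 3 × √(15.1667×0.89889) = 15.1667 + 3 × 3.6923 = 26.2436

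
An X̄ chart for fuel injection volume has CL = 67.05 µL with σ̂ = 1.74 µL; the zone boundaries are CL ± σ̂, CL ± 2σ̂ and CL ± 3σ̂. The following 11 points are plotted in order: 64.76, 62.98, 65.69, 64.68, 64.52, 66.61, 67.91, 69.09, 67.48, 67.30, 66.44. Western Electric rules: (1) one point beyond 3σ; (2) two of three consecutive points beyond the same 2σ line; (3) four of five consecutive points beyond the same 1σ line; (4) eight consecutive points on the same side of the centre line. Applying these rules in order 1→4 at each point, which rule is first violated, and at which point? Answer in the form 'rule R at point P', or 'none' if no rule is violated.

rule 3 at point 5

Zone of each point (C = within 1σ̂, B = 1σ̂–2σ̂, A = 2σ̂–3σ̂, * = beyond 3σ̂; sign = side of CL): 1:-B, 2:-A, 3:-C, 4:-B, 5:-B, 6:-C, 7:+C, 8:+B, 9:+C, 10:+C, 11:-C
Rule 3 (four of five consecutive points beyond the same 1σ limit) is satisfied at point 5.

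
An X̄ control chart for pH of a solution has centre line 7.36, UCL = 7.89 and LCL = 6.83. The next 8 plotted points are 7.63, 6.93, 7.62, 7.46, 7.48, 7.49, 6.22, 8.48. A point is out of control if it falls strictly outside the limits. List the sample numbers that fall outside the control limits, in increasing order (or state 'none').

Compare each point to [6.83, 7.89]: sample 7 = 6.22 < LCL; sample 8 = 8.48 > UCL.

7, 8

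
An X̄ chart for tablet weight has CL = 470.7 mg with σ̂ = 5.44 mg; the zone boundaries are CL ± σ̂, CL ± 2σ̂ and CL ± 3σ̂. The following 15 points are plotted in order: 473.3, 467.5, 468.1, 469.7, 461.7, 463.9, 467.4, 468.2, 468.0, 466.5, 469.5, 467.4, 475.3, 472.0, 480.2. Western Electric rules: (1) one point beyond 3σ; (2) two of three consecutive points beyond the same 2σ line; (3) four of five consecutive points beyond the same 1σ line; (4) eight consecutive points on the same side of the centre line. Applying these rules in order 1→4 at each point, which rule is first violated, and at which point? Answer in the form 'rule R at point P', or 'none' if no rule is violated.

rule 4 at point 9

Zone of each point (C = within 1σ̂, B = 1σ̂–2σ̂, A = 2σ̂–3σ̂, * = beyond 3σ̂; sign = side of CL): 1:+C, 2:-C, 3:-C, 4:-C, 5:-B, 6:-B, 7:-C, 8:-C, 9:-C, 10:-C, 11:-C, 12:-C, 13:+C, 14:+C, 15:+B
Rule 4 (eight consecutive points on the same side of the centre line) is satisfied at point 9.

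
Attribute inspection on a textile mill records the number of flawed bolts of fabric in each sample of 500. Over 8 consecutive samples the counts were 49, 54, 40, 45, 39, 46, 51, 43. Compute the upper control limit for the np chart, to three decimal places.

p̄ = Σdᵢ / (k·n) = 367 / (8 × 500) = 0.09175
UCL = np̄ + 3·√(np̄(1−p̄)) = 45.8750 + 3 × √(45.8750×0.90825) = 45.8750 + 3 × 6.4549 = 65.2398

65.240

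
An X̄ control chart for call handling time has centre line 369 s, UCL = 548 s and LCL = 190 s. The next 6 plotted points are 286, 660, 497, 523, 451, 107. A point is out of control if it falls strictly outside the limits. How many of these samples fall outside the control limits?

2

Compare each point to [190, 548]: sample 2 = 660 > UCL; sample 6 = 107 < LCL.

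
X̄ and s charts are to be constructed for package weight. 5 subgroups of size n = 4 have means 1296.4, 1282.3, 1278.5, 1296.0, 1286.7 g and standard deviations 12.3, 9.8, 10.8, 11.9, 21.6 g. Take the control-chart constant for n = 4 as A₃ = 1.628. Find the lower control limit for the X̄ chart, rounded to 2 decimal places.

1266.36

X̄̄ = (1296.4 + 1282.3 + 1278.5 + 1296.0 + 1286.7) / 5 = 1287.9800
s̄ = (12.3 + 9.8 + 10.8 + 11.9 + 21.6) / 5 = 13.2800
LCL = X̄̄ − A₃·s̄ = 1287.9800 − 1.628 × 13.2800 = 1266.3602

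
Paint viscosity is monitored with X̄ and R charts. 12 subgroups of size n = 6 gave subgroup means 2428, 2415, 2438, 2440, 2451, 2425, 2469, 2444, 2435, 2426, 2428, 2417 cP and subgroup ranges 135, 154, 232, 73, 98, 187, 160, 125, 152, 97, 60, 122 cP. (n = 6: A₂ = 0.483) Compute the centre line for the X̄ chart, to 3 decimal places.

2434.667

X̄̄ = (2428 + 2415 + 2438 + 2440 + 2451 + 2425 + 2469 + 2444 + 2435 + 2426 + 2428 + 2417) / 12 = 29216.0000 / 12 = 2434.6667
CL = X̄̄ = 2434.6667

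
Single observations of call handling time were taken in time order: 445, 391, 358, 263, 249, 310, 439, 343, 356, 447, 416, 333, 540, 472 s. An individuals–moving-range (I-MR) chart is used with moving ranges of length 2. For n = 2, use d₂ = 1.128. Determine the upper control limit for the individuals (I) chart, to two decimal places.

X̄ = (445 + 391 + 358 + 263 + 249 + 310 + 439 + 343 + 356 + 447 + 416 + 333 + 540 + 472) / 14 = 383.0000
Moving ranges: 54, 33, 95, 14, 61, 129, 96, 13, 91, 31, 83, 207, 68; M̄R̄ = 975.0000 / 13 = 75.0000
UCL = X̄ + 3·M̄R̄/d₂ = 383.0000 + 3 × 75.0000 / 1.128 = 582.4681

582.47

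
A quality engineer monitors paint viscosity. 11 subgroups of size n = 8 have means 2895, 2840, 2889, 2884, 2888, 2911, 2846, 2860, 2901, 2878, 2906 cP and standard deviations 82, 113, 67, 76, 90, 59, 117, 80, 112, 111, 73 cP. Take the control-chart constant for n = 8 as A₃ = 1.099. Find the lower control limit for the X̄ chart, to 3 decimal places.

2783.725

X̄̄ = (2895 + 2840 + 2889 + 2884 + 2888 + 2911 + 2846 + 2860 + 2901 + 2878 + 2906) / 11 = 2881.6364
s̄ = (82 + 113 + 67 + 76 + 90 + 59 + 117 + 80 + 112 + 111 + 73) / 11 = 89.0909
LCL = X̄̄ − A₃·s̄ = 2881.6364 − 1.099 × 89.0909 = 2783.7255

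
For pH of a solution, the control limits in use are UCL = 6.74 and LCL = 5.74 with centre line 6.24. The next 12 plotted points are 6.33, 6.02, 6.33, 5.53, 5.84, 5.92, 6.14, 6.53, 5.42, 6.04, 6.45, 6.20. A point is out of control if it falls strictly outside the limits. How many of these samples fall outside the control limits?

2

Compare each point to [5.74, 6.74]: sample 4 = 5.53 < LCL; sample 9 = 5.42 < LCL.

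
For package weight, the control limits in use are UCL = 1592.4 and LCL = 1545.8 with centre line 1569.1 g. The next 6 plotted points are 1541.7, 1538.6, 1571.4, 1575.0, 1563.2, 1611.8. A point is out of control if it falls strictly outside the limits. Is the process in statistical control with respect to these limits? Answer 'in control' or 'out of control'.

Compare each point to [1545.8, 1592.4]: sample 1 = 1541.7 < LCL; sample 2 = 1538.6 < LCL; sample 6 = 1611.8 > UCL.

out of control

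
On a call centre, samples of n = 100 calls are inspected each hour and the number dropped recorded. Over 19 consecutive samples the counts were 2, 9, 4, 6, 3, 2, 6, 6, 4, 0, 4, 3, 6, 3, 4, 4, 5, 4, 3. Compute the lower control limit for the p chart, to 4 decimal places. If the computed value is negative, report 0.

0.0000

p̄ = Σdᵢ / (k·n) = 78 / (19 × 100) = 0.04105
LCL = p̄ − 3·√(p̄(1−p̄)/n) = 0.04105 − 3 × 0.01984 = -0.01847 → 0 (negative, so LCL = 0)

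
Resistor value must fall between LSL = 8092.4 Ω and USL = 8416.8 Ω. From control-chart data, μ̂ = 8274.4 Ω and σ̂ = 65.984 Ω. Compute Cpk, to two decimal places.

0.72

Cpu = (USL − μ̂) / (3σ̂) = (8416.8 − 8274.4) / (3 × 65.984) = 0.7194; Cpl = (μ̂ − LSL) / (3σ̂) = (8274.4 − 8092.4) / (3 × 65.984) = 0.9194; Cpk = min(Cpu, Cpl) = 0.7194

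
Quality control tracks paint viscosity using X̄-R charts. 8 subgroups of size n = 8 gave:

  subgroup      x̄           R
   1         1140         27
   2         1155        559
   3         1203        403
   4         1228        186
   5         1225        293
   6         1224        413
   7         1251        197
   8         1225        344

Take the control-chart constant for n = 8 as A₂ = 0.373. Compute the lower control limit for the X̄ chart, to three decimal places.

1093.449

X̄̄ = (1140 + 1155 + 1203 + 1228 + 1225 + 1224 + 1251 + 1225) / 8 = 9651.0000 / 8 = 1206.3750
R̄ = (27 + 559 + 403 + 186 + 293 + 413 + 197 + 344) / 8 = 2422.0000 / 8 = 302.7500
LCL = X̄̄ − A₂·R̄ = 1206.3750 − 0.373 × 302.7500 = 1093.4493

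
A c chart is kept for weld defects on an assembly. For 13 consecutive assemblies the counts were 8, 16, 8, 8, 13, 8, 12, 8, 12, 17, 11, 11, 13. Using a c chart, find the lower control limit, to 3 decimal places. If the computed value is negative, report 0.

c̄ = (8 + 16 + 8 + 8 + 13 + 8 + 12 + 8 + 12 + 17 + 11 + 11 + 13) / 13 = 145 / 13 = 11.1538
LCL = c̄ − 3√c̄ = 11.1538 − 3 × 3.3397 = 1.1346

1.135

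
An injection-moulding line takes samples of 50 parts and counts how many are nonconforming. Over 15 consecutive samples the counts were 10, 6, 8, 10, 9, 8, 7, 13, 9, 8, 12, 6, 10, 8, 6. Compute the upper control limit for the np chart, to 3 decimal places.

p̄ = Σdᵢ / (k·n) = 130 / (15 × 50) = 0.17333
UCL = np̄ + 3·√(np̄(1−p̄)) = 8.6667 + 3 × √(8.6667×0.82667) = 8.6667 + 3 × 2.6766 = 16.6966

16.697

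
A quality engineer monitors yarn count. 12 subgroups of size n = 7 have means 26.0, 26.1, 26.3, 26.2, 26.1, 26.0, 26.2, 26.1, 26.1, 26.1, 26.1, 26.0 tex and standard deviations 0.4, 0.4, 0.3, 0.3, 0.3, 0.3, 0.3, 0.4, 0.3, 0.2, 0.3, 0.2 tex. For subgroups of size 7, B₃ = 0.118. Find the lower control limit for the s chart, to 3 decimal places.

0.036

s̄ = (0.4 + 0.4 + 0.3 + 0.3 + 0.3 + 0.3 + 0.3 + 0.4 + 0.3 + 0.2 + 0.3 + 0.2) / 12 = 0.3083
LCL_s = B₃·s̄ = 0.118 × 0.3083 = 0.0364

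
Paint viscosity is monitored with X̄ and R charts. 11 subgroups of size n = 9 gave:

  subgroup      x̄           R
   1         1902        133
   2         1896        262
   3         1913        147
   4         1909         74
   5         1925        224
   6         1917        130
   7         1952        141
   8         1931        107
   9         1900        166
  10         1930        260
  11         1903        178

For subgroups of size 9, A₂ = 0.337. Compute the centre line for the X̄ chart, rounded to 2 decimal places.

X̄̄ = (1902 + 1896 + 1913 + 1909 + 1925 + 1917 + 1952 + 1931 + 1900 + 1930 + 1903) / 11 = 21078.0000 / 11 = 1916.1818
CL = X̄̄ = 1916.1818

1916.18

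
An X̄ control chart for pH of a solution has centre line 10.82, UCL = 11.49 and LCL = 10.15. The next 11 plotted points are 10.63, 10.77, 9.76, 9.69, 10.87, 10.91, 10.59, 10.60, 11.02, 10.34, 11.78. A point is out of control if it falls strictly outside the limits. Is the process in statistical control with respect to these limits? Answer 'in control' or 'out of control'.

Compare each point to [10.15, 11.49]: sample 3 = 9.76 < LCL; sample 4 = 9.69 < LCL; sample 11 = 11.78 > UCL.

out of control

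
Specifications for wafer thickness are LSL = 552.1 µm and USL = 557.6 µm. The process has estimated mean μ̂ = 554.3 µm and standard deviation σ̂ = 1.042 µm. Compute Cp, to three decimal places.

Cp = (USL − LSL) / (6σ̂) = (557.6 − 552.1) / (6 × 1.042) = 5.5000 / 6.2520 = 0.8797

0.880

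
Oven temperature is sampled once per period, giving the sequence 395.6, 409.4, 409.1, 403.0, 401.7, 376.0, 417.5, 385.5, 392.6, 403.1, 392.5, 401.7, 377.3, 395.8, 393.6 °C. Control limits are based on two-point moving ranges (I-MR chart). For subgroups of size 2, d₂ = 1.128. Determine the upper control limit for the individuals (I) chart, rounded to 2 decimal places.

435.56

X̄ = (395.6 + 409.4 + 409.1 + 403.0 + 401.7 + 376.0 + 417.5 + 385.5 + 392.6 + 403.1 + 392.5 + 401.7 + 377.3 + 395.8 + 393.6) / 15 = 396.9600
Moving ranges: 13.8, 0.3, 6.1, 1.3, 25.7, 41.5, 32.0, 7.1, 10.5, 10.6, 9.2, 24.4, 18.5, 2.2; M̄R̄ = 203.2000 / 14 = 14.5143
UCL = X̄ + 3·M̄R̄/d₂ = 396.9600 + 3 × 14.5143 / 1.128 = 435.5618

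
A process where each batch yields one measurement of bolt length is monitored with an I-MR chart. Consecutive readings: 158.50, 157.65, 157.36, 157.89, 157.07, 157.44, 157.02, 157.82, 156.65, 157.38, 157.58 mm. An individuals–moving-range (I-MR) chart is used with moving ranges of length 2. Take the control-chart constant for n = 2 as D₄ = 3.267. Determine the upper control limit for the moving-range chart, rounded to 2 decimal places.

2.02

Moving ranges: 0.85, 0.29, 0.53, 0.82, 0.37, 0.42, 0.80, 1.17, 0.73, 0.20; M̄R̄ = 6.1800 / 10 = 0.6180
UCL_MR = D₄·M̄R̄ = 3.267 × 0.6180 = 2.0190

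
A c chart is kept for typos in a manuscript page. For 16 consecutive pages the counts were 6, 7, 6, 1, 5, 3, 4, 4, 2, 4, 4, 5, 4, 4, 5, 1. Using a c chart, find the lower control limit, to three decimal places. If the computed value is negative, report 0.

0.000

c̄ = (6 + 7 + 6 + 1 + 5 + 3 + 4 + 4 + 2 + 4 + 4 + 5 + 4 + 4 + 5 + 1) / 16 = 65 / 16 = 4.0625
LCL = c̄ − 3√c̄ = 4.0625 − 3 × 2.0156 = -1.9842 → 0 (cannot be negative)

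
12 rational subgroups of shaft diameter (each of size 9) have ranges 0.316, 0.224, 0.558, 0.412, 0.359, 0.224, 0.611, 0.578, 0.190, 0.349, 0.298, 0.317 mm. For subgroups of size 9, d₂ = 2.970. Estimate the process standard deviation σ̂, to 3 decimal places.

0.124

R̄ = (0.316 + 0.224 + 0.558 + 0.412 + 0.359 + 0.224 + 0.611 + 0.578 + 0.190 + 0.349 + 0.298 + 0.317) / 12 = 0.3697
σ̂ = R̄ / d₂ = 0.3697 / 2.970 = 0.1245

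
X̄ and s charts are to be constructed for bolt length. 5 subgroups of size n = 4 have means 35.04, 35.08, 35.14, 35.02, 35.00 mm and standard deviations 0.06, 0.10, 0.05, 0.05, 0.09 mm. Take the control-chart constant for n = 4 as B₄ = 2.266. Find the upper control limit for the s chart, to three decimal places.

s̄ = (0.06 + 0.10 + 0.05 + 0.05 + 0.09) / 5 = 0.0700
UCL_s = B₄·s̄ = 2.266 × 0.0700 = 0.1586

0.159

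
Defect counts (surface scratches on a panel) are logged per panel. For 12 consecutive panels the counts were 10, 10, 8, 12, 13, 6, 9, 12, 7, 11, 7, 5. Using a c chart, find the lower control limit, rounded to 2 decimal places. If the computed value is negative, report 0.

0.08

c̄ = (10 + 10 + 8 + 12 + 13 + 6 + 9 + 12 + 7 + 11 + 7 + 5) / 12 = 110 / 12 = 9.1667
LCL = c̄ − 3√c̄ = 9.1667 − 3 × 3.0277 = 0.0837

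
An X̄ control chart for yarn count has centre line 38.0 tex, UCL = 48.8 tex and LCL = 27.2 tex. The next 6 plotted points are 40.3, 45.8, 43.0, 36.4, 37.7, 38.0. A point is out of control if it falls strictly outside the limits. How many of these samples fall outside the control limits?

All 6 points lie within [27.2, 48.8].

0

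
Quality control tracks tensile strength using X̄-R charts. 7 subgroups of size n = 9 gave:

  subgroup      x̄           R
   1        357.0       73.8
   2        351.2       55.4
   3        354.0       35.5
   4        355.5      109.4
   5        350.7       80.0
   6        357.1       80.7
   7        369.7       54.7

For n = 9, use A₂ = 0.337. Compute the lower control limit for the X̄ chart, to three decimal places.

332.891

X̄̄ = (357.0 + 351.2 + 354.0 + 355.5 + 350.7 + 357.1 + 369.7) / 7 = 2495.2000 / 7 = 356.4571
R̄ = (73.8 + 55.4 + 35.5 + 109.4 + 80.0 + 80.7 + 54.7) / 7 = 489.5000 / 7 = 69.9286
LCL = X̄̄ − A₂·R̄ = 356.4571 − 0.337 × 69.9286 = 332.8912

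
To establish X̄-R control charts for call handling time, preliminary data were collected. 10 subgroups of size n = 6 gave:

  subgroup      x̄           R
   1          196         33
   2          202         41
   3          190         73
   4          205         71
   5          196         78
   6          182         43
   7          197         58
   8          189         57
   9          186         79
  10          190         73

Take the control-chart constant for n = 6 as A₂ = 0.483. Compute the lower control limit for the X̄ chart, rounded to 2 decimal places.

164.03

X̄̄ = (196 + 202 + 190 + 205 + 196 + 182 + 197 + 189 + 186 + 190) / 10 = 1933.0000 / 10 = 193.3000
R̄ = (33 + 41 + 73 + 71 + 78 + 43 + 58 + 57 + 79 + 73) / 10 = 606.0000 / 10 = 60.6000
LCL = X̄̄ − A₂·R̄ = 193.3000 − 0.483 × 60.6000 = 164.0302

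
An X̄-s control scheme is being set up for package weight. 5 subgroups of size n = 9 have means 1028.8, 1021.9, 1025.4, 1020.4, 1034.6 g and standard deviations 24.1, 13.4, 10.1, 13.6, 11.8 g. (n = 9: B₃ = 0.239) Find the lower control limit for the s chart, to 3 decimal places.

3.489

s̄ = (24.1 + 13.4 + 10.1 + 13.6 + 11.8) / 5 = 14.6000
LCL_s = B₃·s̄ = 0.239 × 14.6000 = 3.4894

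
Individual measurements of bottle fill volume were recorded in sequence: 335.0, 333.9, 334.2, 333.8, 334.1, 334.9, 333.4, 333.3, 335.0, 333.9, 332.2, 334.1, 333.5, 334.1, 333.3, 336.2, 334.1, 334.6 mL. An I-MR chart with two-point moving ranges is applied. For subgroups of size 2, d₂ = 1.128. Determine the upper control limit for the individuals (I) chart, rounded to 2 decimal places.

X̄ = (335.0 + 333.9 + 334.2 + 333.8 + 334.1 + 334.9 + 333.4 + 333.3 + 335.0 + 333.9 + 332.2 + 334.1 + 333.5 + 334.1 + 333.3 + 336.2 + 334.1 + 334.6) / 18 = 334.0889
Moving ranges: 1.1, 0.3, 0.4, 0.3, 0.8, 1.5, 0.1, 1.7, 1.1, 1.7, 1.9, 0.6, 0.6, 0.8, 2.9, 2.1, 0.5; M̄R̄ = 18.4000 / 17 = 1.0824
UCL = X̄ + 3·M̄R̄/d₂ = 334.0889 + 3 × 1.0824 / 1.128 = 336.9675

336.97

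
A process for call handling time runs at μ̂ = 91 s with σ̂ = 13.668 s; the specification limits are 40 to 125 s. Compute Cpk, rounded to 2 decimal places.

0.83

Cpu = (USL − μ̂) / (3σ̂) = (125 − 91) / (3 × 13.668) = 0.8292; Cpl = (μ̂ − LSL) / (3σ̂) = (91 − 40) / (3 × 13.668) = 1.2438; Cpk = min(Cpu, Cpl) = 0.8292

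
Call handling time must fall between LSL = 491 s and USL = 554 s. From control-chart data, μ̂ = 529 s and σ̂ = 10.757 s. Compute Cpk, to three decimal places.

0.775

Cpu = (USL − μ̂) / (3σ̂) = (554 − 529) / (3 × 10.757) = 0.7747; Cpl = (μ̂ − LSL) / (3σ̂) = (529 − 491) / (3 × 10.757) = 1.1775; Cpk = min(Cpu, Cpl) = 0.7747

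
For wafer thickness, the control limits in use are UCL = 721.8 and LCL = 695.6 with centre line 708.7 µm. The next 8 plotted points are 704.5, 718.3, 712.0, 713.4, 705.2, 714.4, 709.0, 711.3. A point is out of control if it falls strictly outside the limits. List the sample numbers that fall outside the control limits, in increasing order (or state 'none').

none

All 8 points lie within [695.6, 721.8].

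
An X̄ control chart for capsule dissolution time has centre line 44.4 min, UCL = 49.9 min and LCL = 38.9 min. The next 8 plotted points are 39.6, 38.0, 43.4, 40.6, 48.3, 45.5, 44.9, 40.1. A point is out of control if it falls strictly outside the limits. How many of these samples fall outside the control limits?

Compare each point to [38.9, 49.9]: sample 2 = 38.0 < LCL.

1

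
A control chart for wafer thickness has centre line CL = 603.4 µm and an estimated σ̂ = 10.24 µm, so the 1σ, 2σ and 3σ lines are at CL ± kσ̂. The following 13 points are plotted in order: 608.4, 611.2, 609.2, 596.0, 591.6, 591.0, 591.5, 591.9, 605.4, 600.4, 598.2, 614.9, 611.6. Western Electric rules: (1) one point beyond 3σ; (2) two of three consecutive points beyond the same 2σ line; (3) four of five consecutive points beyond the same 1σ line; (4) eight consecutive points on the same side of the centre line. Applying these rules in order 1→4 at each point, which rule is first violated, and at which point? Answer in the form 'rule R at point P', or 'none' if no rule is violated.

Zone of each point (C = within 1σ̂, B = 1σ̂–2σ̂, A = 2σ̂–3σ̂, * = beyond 3σ̂; sign = side of CL): 1:+C, 2:+C, 3:+C, 4:-C, 5:-B, 6:-B, 7:-B, 8:-B, 9:+C, 10:-C, 11:-C, 12:+B, 13:+C
Rule 3 (four of five consecutive points beyond the same 1σ limit) is satisfied at point 8.

rule 3 at point 8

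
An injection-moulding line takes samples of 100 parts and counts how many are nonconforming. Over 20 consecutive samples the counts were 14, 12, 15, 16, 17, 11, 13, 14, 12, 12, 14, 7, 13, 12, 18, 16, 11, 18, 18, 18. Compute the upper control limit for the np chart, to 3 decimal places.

24.475

p̄ = Σdᵢ / (k·n) = 281 / (20 × 100) = 0.14050
UCL = np̄ + 3·√(np̄(1−p̄)) = 14.0500 + 3 × √(14.0500×0.85950) = 14.0500 + 3 × 3.4751 = 24.4752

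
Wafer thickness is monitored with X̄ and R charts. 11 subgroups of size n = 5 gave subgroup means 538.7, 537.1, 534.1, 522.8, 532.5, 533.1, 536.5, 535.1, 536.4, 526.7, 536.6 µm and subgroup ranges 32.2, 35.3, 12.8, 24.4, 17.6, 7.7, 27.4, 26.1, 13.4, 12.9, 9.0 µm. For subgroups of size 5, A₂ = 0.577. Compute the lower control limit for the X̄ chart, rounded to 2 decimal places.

522.12

X̄̄ = (538.7 + 537.1 + 534.1 + 522.8 + 532.5 + 533.1 + 536.5 + 535.1 + 536.4 + 526.7 + 536.6) / 11 = 5869.6000 / 11 = 533.6000
R̄ = (32.2 + 35.3 + 12.8 + 24.4 + 17.6 + 7.7 + 27.4 + 26.1 + 13.4 + 12.9 + 9.0) / 11 = 218.8000 / 11 = 19.8909
LCL = X̄̄ − A₂·R̄ = 533.6000 − 0.577 × 19.8909 = 522.1229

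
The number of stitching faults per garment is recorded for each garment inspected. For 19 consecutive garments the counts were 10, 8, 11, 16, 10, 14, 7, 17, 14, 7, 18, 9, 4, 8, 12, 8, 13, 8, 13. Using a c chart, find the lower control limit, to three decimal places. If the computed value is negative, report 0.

c̄ = (10 + 8 + 11 + 16 + 10 + 14 + 7 + 17 + 14 + 7 + 18 + 9 + 4 + 8 + 12 + 8 + 13 + 8 + 13) / 19 = 207 / 19 = 10.8947
LCL = c̄ − 3√c̄ = 10.8947 − 3 × 3.3007 = 0.9926

0.993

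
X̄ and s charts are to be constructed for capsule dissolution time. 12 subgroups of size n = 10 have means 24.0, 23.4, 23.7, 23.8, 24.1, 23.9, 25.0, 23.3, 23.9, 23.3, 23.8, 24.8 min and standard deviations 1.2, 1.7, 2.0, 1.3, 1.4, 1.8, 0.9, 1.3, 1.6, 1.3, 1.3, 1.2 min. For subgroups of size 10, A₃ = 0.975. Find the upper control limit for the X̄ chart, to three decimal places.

25.298

X̄̄ = (24.0 + 23.4 + 23.7 + 23.8 + 24.1 + 23.9 + 25.0 + 23.3 + 23.9 + 23.3 + 23.8 + 24.8) / 12 = 23.9167
s̄ = (1.2 + 1.7 + 2.0 + 1.3 + 1.4 + 1.8 + 0.9 + 1.3 + 1.6 + 1.3 + 1.3 + 1.2) / 12 = 1.4167
UCL = X̄̄ + A₃·s̄ = 23.9167 + 0.975 × 1.4167 = 25.2979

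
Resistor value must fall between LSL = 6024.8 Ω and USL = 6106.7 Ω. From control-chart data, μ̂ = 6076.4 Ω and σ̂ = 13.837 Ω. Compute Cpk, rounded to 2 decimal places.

Cpu = (USL − μ̂) / (3σ̂) = (6106.7 − 6076.4) / (3 × 13.837) = 0.7299; Cpl = (μ̂ − LSL) / (3σ̂) = (6076.4 − 6024.8) / (3 × 13.837) = 1.2430; Cpk = min(Cpu, Cpl) = 0.7299

0.73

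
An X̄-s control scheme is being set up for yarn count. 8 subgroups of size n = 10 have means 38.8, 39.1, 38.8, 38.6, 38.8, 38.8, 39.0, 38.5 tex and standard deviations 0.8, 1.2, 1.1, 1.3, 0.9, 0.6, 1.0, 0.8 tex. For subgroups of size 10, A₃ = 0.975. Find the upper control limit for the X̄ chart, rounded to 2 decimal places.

X̄̄ = (38.8 + 39.1 + 38.8 + 38.6 + 38.8 + 38.8 + 39.0 + 38.5) / 8 = 38.8000
s̄ = (0.8 + 1.2 + 1.1 + 1.3 + 0.9 + 0.6 + 1.0 + 0.8) / 8 = 0.9625
UCL = X̄̄ + A₃·s̄ = 38.8000 + 0.975 × 0.9625 = 39.7384

39.74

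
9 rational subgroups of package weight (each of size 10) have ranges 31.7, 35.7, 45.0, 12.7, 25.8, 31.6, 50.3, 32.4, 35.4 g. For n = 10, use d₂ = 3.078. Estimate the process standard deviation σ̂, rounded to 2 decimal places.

10.85

R̄ = (31.7 + 35.7 + 45.0 + 12.7 + 25.8 + 31.6 + 50.3 + 32.4 + 35.4) / 9 = 33.4000
σ̂ = R̄ / d₂ = 33.4000 / 3.078 = 10.8512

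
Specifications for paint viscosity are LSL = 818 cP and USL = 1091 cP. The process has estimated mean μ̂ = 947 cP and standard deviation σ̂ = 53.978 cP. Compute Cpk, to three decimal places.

0.797

Cpu = (USL − μ̂) / (3σ̂) = (1091 − 947) / (3 × 53.978) = 0.8893; Cpl = (μ̂ − LSL) / (3σ̂) = (947 − 818) / (3 × 53.978) = 0.7966; Cpk = min(Cpu, Cpl) = 0.7966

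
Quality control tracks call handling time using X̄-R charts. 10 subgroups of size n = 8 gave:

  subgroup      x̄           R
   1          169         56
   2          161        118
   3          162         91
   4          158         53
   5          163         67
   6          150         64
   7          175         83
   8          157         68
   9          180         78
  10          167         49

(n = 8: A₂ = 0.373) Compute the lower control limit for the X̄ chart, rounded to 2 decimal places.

X̄̄ = (169 + 161 + 162 + 158 + 163 + 150 + 175 + 157 + 180 + 167) / 10 = 1642.0000 / 10 = 164.2000
R̄ = (56 + 118 + 91 + 53 + 67 + 64 + 83 + 68 + 78 + 49) / 10 = 727.0000 / 10 = 72.7000
LCL = X̄̄ − A₂·R̄ = 164.2000 − 0.373 × 72.7000 = 137.0829

137.08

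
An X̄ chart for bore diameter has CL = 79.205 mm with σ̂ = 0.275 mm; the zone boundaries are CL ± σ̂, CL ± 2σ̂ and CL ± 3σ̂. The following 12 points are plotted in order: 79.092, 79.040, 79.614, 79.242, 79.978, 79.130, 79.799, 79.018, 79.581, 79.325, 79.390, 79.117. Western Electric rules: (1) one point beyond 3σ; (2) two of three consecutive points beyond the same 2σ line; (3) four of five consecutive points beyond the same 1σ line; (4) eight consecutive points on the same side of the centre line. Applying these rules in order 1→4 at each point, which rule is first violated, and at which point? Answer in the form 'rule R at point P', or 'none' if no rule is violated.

Zone of each point (C = within 1σ̂, B = 1σ̂–2σ̂, A = 2σ̂–3σ̂, * = beyond 3σ̂; sign = side of CL): 1:-C, 2:-C, 3:+B, 4:+C, 5:+A, 6:-C, 7:+A, 8:-C, 9:+B, 10:+C, 11:+C, 12:-C
Rule 2 (two of three consecutive points beyond the same 2σ limit) is satisfied at point 7.

rule 2 at point 7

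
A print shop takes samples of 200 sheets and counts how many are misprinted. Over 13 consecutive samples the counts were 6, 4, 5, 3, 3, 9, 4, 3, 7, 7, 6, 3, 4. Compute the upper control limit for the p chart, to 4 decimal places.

p̄ = Σdᵢ / (k·n) = 64 / (13 × 200) = 0.02462
UCL = p̄ + 3·√(p̄(1−p̄)/n) = 0.02462 + 3 × √(0.02462×0.97538/200) = 0.02462 + 3 × 0.01096 = 0.05749

0.0575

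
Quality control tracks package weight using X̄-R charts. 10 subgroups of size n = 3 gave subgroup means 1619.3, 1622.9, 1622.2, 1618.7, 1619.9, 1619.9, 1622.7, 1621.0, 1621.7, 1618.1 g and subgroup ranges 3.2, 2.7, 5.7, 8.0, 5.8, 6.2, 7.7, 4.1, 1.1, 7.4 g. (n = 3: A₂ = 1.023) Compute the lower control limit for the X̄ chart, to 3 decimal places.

1615.331

X̄̄ = (1619.3 + 1622.9 + 1622.2 + 1618.7 + 1619.9 + 1619.9 + 1622.7 + 1621.0 + 1621.7 + 1618.1) / 10 = 16206.4000 / 10 = 1620.6400
R̄ = (3.2 + 2.7 + 5.7 + 8.0 + 5.8 + 6.2 + 7.7 + 4.1 + 1.1 + 7.4) / 10 = 51.9000 / 10 = 5.1900
LCL = X̄̄ − A₂·R̄ = 1620.6400 − 1.023 × 5.1900 = 1615.3306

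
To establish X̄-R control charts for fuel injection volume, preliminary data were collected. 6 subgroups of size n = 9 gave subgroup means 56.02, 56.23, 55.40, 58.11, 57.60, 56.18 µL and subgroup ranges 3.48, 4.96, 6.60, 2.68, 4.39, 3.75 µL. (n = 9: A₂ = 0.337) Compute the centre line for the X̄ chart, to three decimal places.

X̄̄ = (56.02 + 56.23 + 55.40 + 58.11 + 57.60 + 56.18) / 6 = 339.5400 / 6 = 56.5900
CL = X̄̄ = 56.5900

56.590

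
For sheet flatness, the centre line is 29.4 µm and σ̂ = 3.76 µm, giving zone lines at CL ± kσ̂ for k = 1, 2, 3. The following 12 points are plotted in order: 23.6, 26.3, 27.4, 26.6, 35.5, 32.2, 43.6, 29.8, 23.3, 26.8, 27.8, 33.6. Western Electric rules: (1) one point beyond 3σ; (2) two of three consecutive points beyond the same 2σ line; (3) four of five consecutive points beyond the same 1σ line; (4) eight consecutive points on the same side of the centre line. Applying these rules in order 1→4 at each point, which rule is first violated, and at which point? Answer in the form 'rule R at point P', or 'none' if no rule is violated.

rule 1 at point 7

Zone of each point (C = within 1σ̂, B = 1σ̂–2σ̂, A = 2σ̂–3σ̂, * = beyond 3σ̂; sign = side of CL): 1:-B, 2:-C, 3:-C, 4:-C, 5:+B, 6:+C, 7:+*, 8:+C, 9:-B, 10:-C, 11:-C, 12:+B
Rule 1 (one point beyond the 3σ limits) is satisfied at point 7.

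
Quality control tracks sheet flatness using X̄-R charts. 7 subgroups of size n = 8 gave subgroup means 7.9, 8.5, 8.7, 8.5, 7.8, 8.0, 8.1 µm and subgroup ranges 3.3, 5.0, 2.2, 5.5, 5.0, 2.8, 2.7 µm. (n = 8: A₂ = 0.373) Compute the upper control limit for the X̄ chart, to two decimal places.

X̄̄ = (7.9 + 8.5 + 8.7 + 8.5 + 7.8 + 8.0 + 8.1) / 7 = 57.5000 / 7 = 8.2143
R̄ = (3.3 + 5.0 + 2.2 + 5.5 + 5.0 + 2.8 + 2.7) / 7 = 26.5000 / 7 = 3.7857
UCL = X̄̄ + A₂·R̄ = 8.2143 + 0.373 × 3.7857 = 9.6264

9.63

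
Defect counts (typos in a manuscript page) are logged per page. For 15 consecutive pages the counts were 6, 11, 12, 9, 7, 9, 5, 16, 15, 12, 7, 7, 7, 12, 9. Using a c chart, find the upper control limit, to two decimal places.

c̄ = (6 + 11 + 12 + 9 + 7 + 9 + 5 + 16 + 15 + 12 + 7 + 7 + 7 + 12 + 9) / 15 = 144 / 15 = 9.6000
UCL = c̄ + 3√c̄ = 9.6000 + 3 × √9.6000 = 9.6000 + 3 × 3.0984 = 18.8952

18.90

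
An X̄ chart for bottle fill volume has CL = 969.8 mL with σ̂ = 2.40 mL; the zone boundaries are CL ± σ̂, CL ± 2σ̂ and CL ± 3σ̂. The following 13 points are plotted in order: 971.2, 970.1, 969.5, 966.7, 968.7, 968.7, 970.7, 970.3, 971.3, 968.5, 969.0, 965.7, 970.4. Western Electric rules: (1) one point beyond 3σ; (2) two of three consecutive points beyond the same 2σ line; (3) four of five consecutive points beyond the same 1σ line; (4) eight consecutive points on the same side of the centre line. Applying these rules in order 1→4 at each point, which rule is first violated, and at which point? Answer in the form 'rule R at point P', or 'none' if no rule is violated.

none

Zone of each point (C = within 1σ̂, B = 1σ̂–2σ̂, A = 2σ̂–3σ̂, * = beyond 3σ̂; sign = side of CL): 1:+C, 2:+C, 3:-C, 4:-B, 5:-C, 6:-C, 7:+C, 8:+C, 9:+C, 10:-C, 11:-C, 12:-B, 13:+C
No rule fires across all 13 points.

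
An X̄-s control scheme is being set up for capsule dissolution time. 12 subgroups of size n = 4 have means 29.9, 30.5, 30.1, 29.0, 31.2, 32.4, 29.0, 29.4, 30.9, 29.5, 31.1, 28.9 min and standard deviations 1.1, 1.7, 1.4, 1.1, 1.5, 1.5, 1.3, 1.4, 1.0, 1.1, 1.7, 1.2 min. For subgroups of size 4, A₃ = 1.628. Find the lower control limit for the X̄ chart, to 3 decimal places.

X̄̄ = (29.9 + 30.5 + 30.1 + 29.0 + 31.2 + 32.4 + 29.0 + 29.4 + 30.9 + 29.5 + 31.1 + 28.9) / 12 = 30.1583
s̄ = (1.1 + 1.7 + 1.4 + 1.1 + 1.5 + 1.5 + 1.3 + 1.4 + 1.0 + 1.1 + 1.7 + 1.2) / 12 = 1.3333
LCL = X̄̄ − A₃·s̄ = 30.1583 − 1.628 × 1.3333 = 27.9877

27.988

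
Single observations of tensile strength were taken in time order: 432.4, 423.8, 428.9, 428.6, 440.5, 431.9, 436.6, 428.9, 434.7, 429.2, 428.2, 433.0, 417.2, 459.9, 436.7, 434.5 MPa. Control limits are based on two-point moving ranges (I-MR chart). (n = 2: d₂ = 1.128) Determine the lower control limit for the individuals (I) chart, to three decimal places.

X̄ = (432.4 + 423.8 + 428.9 + 428.6 + 440.5 + 431.9 + 436.6 + 428.9 + 434.7 + 429.2 + 428.2 + 433.0 + 417.2 + 459.9 + 436.7 + 434.5) / 16 = 432.8125
Moving ranges: 8.6, 5.1, 0.3, 11.9, 8.6, 4.7, 7.7, 5.8, 5.5, 1.0, 4.8, 15.8, 42.7, 23.2, 2.2; M̄R̄ = 147.9000 / 15 = 9.8600
LCL = X̄ − 3·M̄R̄/d₂ = 432.8125 − 3 × 9.8600 / 1.128 = 406.5891

406.589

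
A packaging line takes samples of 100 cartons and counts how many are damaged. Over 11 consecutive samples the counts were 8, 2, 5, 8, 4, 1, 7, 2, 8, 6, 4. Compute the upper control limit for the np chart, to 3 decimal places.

11.538

p̄ = Σdᵢ / (k·n) = 55 / (11 × 100) = 0.05000
UCL = np̄ + 3·√(np̄(1−p̄)) = 5.0000 + 3 × √(5.0000×0.95000) = 5.0000 + 3 × 2.1794 = 11.5383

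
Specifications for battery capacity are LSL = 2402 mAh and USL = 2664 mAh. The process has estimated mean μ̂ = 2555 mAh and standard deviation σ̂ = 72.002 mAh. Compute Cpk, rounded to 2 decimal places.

0.50

Cpu = (USL − μ̂) / (3σ̂) = (2664 − 2555) / (3 × 72.002) = 0.5046; Cpl = (μ̂ − LSL) / (3σ̂) = (2555 − 2402) / (3 × 72.002) = 0.7083; Cpk = min(Cpu, Cpl) = 0.5046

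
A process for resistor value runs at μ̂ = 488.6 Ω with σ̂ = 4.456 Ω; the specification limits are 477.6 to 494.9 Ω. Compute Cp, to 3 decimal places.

Cp = (USL − LSL) / (6σ̂) = (494.9 − 477.6) / (6 × 4.456) = 17.3000 / 26.7360 = 0.6471

0.647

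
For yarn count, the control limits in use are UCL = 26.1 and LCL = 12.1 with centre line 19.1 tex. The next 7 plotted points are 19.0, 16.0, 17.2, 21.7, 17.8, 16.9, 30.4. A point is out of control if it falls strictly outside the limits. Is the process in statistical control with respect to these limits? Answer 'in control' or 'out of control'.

out of control

Compare each point to [12.1, 26.1]: sample 7 = 30.4 > UCL.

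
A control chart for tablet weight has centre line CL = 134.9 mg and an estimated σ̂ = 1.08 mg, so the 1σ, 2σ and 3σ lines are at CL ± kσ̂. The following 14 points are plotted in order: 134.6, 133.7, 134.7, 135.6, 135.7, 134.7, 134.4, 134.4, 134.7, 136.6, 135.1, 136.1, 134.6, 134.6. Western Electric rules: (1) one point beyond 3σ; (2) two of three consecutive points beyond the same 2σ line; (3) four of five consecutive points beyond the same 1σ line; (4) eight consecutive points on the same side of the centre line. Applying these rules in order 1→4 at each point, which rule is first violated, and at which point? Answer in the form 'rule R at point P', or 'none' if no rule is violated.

none

Zone of each point (C = within 1σ̂, B = 1σ̂–2σ̂, A = 2σ̂–3σ̂, * = beyond 3σ̂; sign = side of CL): 1:-C, 2:-B, 3:-C, 4:+C, 5:+C, 6:-C, 7:-C, 8:-C, 9:-C, 10:+B, 11:+C, 12:+B, 13:-C, 14:-C
No rule fires across all 14 points.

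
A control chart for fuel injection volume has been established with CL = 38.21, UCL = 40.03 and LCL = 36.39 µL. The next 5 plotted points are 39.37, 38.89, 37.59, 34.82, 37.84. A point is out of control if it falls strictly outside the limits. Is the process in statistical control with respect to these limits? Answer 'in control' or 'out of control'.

out of control

Compare each point to [36.39, 40.03]: sample 4 = 34.82 < LCL.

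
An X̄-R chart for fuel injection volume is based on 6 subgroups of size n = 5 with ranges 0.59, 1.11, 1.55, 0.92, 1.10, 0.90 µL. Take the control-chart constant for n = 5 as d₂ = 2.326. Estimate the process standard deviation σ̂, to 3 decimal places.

0.442

R̄ = (0.59 + 1.11 + 1.55 + 0.92 + 1.10 + 0.90) / 6 = 1.0283
σ̂ = R̄ / d₂ = 1.0283 / 2.326 = 0.4421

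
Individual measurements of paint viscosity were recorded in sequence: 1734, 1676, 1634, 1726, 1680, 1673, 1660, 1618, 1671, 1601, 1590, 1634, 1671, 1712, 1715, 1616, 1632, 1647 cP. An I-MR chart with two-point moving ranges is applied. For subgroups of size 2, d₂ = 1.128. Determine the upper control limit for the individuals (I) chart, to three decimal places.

1768.347

X̄ = (1734 + 1676 + 1634 + 1726 + 1680 + 1673 + 1660 + 1618 + 1671 + 1601 + 1590 + 1634 + 1671 + 1712 + 1715 + 1616 + 1632 + 1647) / 18 = 1660.5556
Moving ranges: 58, 42, 92, 46, 7, 13, 42, 53, 70, 11, 44, 37, 41, 3, 99, 16, 15; M̄R̄ = 689.0000 / 17 = 40.5294
UCL = X̄ + 3·M̄R̄/d₂ = 1660.5556 + 3 × 40.5294 / 1.128 = 1768.3465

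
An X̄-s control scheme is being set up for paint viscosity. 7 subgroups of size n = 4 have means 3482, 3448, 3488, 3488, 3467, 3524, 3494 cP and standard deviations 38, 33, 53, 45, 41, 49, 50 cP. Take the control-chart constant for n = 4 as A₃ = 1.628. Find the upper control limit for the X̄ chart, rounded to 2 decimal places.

3556.29

X̄̄ = (3482 + 3448 + 3488 + 3488 + 3467 + 3524 + 3494) / 7 = 3484.4286
s̄ = (38 + 33 + 53 + 45 + 41 + 49 + 50) / 7 = 44.1429
UCL = X̄̄ + A₃·s̄ = 3484.4286 + 1.628 × 44.1429 = 3556.2931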